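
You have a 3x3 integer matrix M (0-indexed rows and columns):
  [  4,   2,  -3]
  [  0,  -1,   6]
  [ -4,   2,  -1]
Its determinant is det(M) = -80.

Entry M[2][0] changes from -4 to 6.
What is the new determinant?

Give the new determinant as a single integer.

Answer: 10

Derivation:
det is linear in row 2: changing M[2][0] by delta changes det by delta * cofactor(2,0).
Cofactor C_20 = (-1)^(2+0) * minor(2,0) = 9
Entry delta = 6 - -4 = 10
Det delta = 10 * 9 = 90
New det = -80 + 90 = 10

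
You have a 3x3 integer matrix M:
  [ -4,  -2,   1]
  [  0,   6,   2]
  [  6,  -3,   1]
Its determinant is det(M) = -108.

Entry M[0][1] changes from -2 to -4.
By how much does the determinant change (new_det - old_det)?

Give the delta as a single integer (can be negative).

Answer: -24

Derivation:
Cofactor C_01 = 12
Entry delta = -4 - -2 = -2
Det delta = entry_delta * cofactor = -2 * 12 = -24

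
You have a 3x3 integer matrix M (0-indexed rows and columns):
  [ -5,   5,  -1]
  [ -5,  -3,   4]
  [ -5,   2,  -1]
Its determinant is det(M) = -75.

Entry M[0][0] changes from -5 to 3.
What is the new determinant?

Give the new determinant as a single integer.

Answer: -115

Derivation:
det is linear in row 0: changing M[0][0] by delta changes det by delta * cofactor(0,0).
Cofactor C_00 = (-1)^(0+0) * minor(0,0) = -5
Entry delta = 3 - -5 = 8
Det delta = 8 * -5 = -40
New det = -75 + -40 = -115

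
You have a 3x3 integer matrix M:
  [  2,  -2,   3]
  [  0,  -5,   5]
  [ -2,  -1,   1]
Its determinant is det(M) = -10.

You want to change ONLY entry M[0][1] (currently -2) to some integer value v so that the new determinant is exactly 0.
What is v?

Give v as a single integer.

det is linear in entry M[0][1]: det = old_det + (v - -2) * C_01
Cofactor C_01 = -10
Want det = 0: -10 + (v - -2) * -10 = 0
  (v - -2) = 10 / -10 = -1
  v = -2 + (-1) = -3

Answer: -3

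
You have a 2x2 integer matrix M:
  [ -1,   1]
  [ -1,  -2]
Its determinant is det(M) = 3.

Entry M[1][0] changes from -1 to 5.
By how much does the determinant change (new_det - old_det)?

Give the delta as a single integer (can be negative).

Cofactor C_10 = -1
Entry delta = 5 - -1 = 6
Det delta = entry_delta * cofactor = 6 * -1 = -6

Answer: -6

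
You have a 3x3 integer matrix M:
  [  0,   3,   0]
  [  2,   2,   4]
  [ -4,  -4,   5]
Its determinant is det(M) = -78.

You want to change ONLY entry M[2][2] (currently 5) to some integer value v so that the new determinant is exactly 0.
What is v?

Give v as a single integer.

Answer: -8

Derivation:
det is linear in entry M[2][2]: det = old_det + (v - 5) * C_22
Cofactor C_22 = -6
Want det = 0: -78 + (v - 5) * -6 = 0
  (v - 5) = 78 / -6 = -13
  v = 5 + (-13) = -8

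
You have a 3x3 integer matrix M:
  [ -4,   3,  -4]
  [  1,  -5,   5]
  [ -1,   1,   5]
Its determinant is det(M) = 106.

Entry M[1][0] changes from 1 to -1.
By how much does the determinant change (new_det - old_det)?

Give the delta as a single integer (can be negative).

Cofactor C_10 = -19
Entry delta = -1 - 1 = -2
Det delta = entry_delta * cofactor = -2 * -19 = 38

Answer: 38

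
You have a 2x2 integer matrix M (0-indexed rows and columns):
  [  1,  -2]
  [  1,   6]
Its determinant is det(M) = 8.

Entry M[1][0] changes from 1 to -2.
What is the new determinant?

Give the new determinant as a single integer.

Answer: 2

Derivation:
det is linear in row 1: changing M[1][0] by delta changes det by delta * cofactor(1,0).
Cofactor C_10 = (-1)^(1+0) * minor(1,0) = 2
Entry delta = -2 - 1 = -3
Det delta = -3 * 2 = -6
New det = 8 + -6 = 2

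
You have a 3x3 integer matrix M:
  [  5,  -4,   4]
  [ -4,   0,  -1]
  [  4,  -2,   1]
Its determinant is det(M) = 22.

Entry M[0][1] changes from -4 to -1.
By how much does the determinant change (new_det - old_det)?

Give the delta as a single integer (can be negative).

Cofactor C_01 = 0
Entry delta = -1 - -4 = 3
Det delta = entry_delta * cofactor = 3 * 0 = 0

Answer: 0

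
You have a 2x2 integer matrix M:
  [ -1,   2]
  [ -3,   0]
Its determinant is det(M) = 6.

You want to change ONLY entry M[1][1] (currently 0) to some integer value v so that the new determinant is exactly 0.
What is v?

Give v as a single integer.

Answer: 6

Derivation:
det is linear in entry M[1][1]: det = old_det + (v - 0) * C_11
Cofactor C_11 = -1
Want det = 0: 6 + (v - 0) * -1 = 0
  (v - 0) = -6 / -1 = 6
  v = 0 + (6) = 6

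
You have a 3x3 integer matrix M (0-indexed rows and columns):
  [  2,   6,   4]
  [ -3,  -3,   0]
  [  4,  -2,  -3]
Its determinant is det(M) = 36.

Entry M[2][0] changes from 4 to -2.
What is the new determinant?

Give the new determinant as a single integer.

Answer: -36

Derivation:
det is linear in row 2: changing M[2][0] by delta changes det by delta * cofactor(2,0).
Cofactor C_20 = (-1)^(2+0) * minor(2,0) = 12
Entry delta = -2 - 4 = -6
Det delta = -6 * 12 = -72
New det = 36 + -72 = -36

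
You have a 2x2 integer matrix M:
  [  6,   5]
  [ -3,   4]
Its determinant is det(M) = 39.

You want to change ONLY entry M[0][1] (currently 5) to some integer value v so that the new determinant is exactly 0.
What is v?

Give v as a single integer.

Answer: -8

Derivation:
det is linear in entry M[0][1]: det = old_det + (v - 5) * C_01
Cofactor C_01 = 3
Want det = 0: 39 + (v - 5) * 3 = 0
  (v - 5) = -39 / 3 = -13
  v = 5 + (-13) = -8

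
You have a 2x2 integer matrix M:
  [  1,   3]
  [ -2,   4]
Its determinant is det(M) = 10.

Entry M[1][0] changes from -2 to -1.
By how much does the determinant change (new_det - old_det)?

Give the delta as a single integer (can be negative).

Answer: -3

Derivation:
Cofactor C_10 = -3
Entry delta = -1 - -2 = 1
Det delta = entry_delta * cofactor = 1 * -3 = -3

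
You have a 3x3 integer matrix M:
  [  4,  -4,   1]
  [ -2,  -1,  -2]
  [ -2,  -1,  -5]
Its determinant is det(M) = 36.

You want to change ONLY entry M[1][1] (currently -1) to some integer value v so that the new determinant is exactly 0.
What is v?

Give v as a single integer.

Answer: 1

Derivation:
det is linear in entry M[1][1]: det = old_det + (v - -1) * C_11
Cofactor C_11 = -18
Want det = 0: 36 + (v - -1) * -18 = 0
  (v - -1) = -36 / -18 = 2
  v = -1 + (2) = 1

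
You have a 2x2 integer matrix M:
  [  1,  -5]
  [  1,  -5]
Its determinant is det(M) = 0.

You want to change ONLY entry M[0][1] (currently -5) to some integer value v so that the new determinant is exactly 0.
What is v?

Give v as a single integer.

det is linear in entry M[0][1]: det = old_det + (v - -5) * C_01
Cofactor C_01 = -1
Want det = 0: 0 + (v - -5) * -1 = 0
  (v - -5) = 0 / -1 = 0
  v = -5 + (0) = -5

Answer: -5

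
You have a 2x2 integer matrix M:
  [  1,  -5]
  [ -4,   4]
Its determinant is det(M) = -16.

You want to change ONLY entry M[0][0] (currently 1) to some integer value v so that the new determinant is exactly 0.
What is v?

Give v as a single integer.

Answer: 5

Derivation:
det is linear in entry M[0][0]: det = old_det + (v - 1) * C_00
Cofactor C_00 = 4
Want det = 0: -16 + (v - 1) * 4 = 0
  (v - 1) = 16 / 4 = 4
  v = 1 + (4) = 5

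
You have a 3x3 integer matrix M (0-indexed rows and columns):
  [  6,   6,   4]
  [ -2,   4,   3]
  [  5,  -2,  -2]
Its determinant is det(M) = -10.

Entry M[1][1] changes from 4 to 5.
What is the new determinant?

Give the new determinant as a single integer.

Answer: -42

Derivation:
det is linear in row 1: changing M[1][1] by delta changes det by delta * cofactor(1,1).
Cofactor C_11 = (-1)^(1+1) * minor(1,1) = -32
Entry delta = 5 - 4 = 1
Det delta = 1 * -32 = -32
New det = -10 + -32 = -42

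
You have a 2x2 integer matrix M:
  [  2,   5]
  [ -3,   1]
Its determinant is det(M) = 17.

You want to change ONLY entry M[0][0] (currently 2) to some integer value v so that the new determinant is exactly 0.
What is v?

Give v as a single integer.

Answer: -15

Derivation:
det is linear in entry M[0][0]: det = old_det + (v - 2) * C_00
Cofactor C_00 = 1
Want det = 0: 17 + (v - 2) * 1 = 0
  (v - 2) = -17 / 1 = -17
  v = 2 + (-17) = -15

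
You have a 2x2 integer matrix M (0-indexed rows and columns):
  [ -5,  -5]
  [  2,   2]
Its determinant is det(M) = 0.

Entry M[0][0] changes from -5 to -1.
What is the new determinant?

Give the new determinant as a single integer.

Answer: 8

Derivation:
det is linear in row 0: changing M[0][0] by delta changes det by delta * cofactor(0,0).
Cofactor C_00 = (-1)^(0+0) * minor(0,0) = 2
Entry delta = -1 - -5 = 4
Det delta = 4 * 2 = 8
New det = 0 + 8 = 8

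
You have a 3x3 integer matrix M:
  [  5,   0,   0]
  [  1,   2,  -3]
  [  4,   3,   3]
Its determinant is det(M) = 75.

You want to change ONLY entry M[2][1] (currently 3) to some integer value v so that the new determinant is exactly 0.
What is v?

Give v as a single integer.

Answer: -2

Derivation:
det is linear in entry M[2][1]: det = old_det + (v - 3) * C_21
Cofactor C_21 = 15
Want det = 0: 75 + (v - 3) * 15 = 0
  (v - 3) = -75 / 15 = -5
  v = 3 + (-5) = -2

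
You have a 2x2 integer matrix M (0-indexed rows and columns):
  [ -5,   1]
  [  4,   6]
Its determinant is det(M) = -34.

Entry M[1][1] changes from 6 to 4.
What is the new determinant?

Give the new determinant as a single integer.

det is linear in row 1: changing M[1][1] by delta changes det by delta * cofactor(1,1).
Cofactor C_11 = (-1)^(1+1) * minor(1,1) = -5
Entry delta = 4 - 6 = -2
Det delta = -2 * -5 = 10
New det = -34 + 10 = -24

Answer: -24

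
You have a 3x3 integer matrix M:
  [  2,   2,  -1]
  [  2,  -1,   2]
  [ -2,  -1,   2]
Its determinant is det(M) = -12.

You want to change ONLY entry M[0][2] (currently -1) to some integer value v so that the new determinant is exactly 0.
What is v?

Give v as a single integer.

Answer: -4

Derivation:
det is linear in entry M[0][2]: det = old_det + (v - -1) * C_02
Cofactor C_02 = -4
Want det = 0: -12 + (v - -1) * -4 = 0
  (v - -1) = 12 / -4 = -3
  v = -1 + (-3) = -4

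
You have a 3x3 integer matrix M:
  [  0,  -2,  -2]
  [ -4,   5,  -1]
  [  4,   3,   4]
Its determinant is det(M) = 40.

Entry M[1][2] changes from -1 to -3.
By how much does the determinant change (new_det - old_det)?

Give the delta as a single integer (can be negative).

Answer: 16

Derivation:
Cofactor C_12 = -8
Entry delta = -3 - -1 = -2
Det delta = entry_delta * cofactor = -2 * -8 = 16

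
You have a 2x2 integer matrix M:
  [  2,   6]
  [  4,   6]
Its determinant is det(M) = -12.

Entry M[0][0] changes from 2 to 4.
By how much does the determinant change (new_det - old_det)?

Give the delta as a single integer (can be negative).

Answer: 12

Derivation:
Cofactor C_00 = 6
Entry delta = 4 - 2 = 2
Det delta = entry_delta * cofactor = 2 * 6 = 12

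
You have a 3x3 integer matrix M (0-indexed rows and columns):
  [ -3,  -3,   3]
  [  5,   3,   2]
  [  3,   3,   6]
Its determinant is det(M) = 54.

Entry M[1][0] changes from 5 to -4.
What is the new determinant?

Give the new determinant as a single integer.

Answer: -189

Derivation:
det is linear in row 1: changing M[1][0] by delta changes det by delta * cofactor(1,0).
Cofactor C_10 = (-1)^(1+0) * minor(1,0) = 27
Entry delta = -4 - 5 = -9
Det delta = -9 * 27 = -243
New det = 54 + -243 = -189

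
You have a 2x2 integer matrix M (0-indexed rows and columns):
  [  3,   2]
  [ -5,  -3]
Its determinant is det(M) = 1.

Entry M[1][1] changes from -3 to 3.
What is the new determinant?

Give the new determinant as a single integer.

det is linear in row 1: changing M[1][1] by delta changes det by delta * cofactor(1,1).
Cofactor C_11 = (-1)^(1+1) * minor(1,1) = 3
Entry delta = 3 - -3 = 6
Det delta = 6 * 3 = 18
New det = 1 + 18 = 19

Answer: 19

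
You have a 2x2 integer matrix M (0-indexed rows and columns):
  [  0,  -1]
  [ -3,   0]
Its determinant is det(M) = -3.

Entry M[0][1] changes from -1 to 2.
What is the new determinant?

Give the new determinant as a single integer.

det is linear in row 0: changing M[0][1] by delta changes det by delta * cofactor(0,1).
Cofactor C_01 = (-1)^(0+1) * minor(0,1) = 3
Entry delta = 2 - -1 = 3
Det delta = 3 * 3 = 9
New det = -3 + 9 = 6

Answer: 6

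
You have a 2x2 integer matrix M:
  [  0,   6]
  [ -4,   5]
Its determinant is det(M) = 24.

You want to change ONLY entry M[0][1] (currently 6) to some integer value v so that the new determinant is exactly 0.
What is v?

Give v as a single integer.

det is linear in entry M[0][1]: det = old_det + (v - 6) * C_01
Cofactor C_01 = 4
Want det = 0: 24 + (v - 6) * 4 = 0
  (v - 6) = -24 / 4 = -6
  v = 6 + (-6) = 0

Answer: 0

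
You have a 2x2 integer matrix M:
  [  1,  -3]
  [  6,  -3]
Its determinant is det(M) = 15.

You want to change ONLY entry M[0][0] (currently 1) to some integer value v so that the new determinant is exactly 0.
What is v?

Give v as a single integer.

Answer: 6

Derivation:
det is linear in entry M[0][0]: det = old_det + (v - 1) * C_00
Cofactor C_00 = -3
Want det = 0: 15 + (v - 1) * -3 = 0
  (v - 1) = -15 / -3 = 5
  v = 1 + (5) = 6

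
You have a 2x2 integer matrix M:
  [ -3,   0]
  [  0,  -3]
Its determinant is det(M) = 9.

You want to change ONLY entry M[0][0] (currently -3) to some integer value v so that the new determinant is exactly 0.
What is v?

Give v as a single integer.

det is linear in entry M[0][0]: det = old_det + (v - -3) * C_00
Cofactor C_00 = -3
Want det = 0: 9 + (v - -3) * -3 = 0
  (v - -3) = -9 / -3 = 3
  v = -3 + (3) = 0

Answer: 0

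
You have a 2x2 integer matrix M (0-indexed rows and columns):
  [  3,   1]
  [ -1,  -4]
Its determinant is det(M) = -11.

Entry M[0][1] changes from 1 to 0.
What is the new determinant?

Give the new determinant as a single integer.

det is linear in row 0: changing M[0][1] by delta changes det by delta * cofactor(0,1).
Cofactor C_01 = (-1)^(0+1) * minor(0,1) = 1
Entry delta = 0 - 1 = -1
Det delta = -1 * 1 = -1
New det = -11 + -1 = -12

Answer: -12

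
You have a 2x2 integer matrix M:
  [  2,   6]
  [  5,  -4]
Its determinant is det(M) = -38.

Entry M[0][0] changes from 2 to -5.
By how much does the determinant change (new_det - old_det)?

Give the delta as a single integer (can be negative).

Answer: 28

Derivation:
Cofactor C_00 = -4
Entry delta = -5 - 2 = -7
Det delta = entry_delta * cofactor = -7 * -4 = 28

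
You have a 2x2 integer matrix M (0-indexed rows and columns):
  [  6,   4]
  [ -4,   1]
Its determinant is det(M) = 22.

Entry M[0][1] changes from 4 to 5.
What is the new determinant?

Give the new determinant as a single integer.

Answer: 26

Derivation:
det is linear in row 0: changing M[0][1] by delta changes det by delta * cofactor(0,1).
Cofactor C_01 = (-1)^(0+1) * minor(0,1) = 4
Entry delta = 5 - 4 = 1
Det delta = 1 * 4 = 4
New det = 22 + 4 = 26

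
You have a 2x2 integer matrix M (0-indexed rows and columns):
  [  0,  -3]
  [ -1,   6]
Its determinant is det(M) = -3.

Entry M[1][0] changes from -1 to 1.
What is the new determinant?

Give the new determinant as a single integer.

Answer: 3

Derivation:
det is linear in row 1: changing M[1][0] by delta changes det by delta * cofactor(1,0).
Cofactor C_10 = (-1)^(1+0) * minor(1,0) = 3
Entry delta = 1 - -1 = 2
Det delta = 2 * 3 = 6
New det = -3 + 6 = 3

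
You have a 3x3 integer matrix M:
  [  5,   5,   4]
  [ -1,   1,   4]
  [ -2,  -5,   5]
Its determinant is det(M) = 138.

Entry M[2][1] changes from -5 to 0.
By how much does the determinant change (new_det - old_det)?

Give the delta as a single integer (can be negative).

Cofactor C_21 = -24
Entry delta = 0 - -5 = 5
Det delta = entry_delta * cofactor = 5 * -24 = -120

Answer: -120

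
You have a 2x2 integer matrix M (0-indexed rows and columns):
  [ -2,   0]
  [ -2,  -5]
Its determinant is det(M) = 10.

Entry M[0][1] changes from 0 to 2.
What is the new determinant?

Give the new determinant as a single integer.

det is linear in row 0: changing M[0][1] by delta changes det by delta * cofactor(0,1).
Cofactor C_01 = (-1)^(0+1) * minor(0,1) = 2
Entry delta = 2 - 0 = 2
Det delta = 2 * 2 = 4
New det = 10 + 4 = 14

Answer: 14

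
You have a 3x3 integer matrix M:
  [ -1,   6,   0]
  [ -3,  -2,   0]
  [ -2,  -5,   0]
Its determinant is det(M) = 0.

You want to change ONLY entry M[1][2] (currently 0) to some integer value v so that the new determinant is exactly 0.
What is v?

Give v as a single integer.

det is linear in entry M[1][2]: det = old_det + (v - 0) * C_12
Cofactor C_12 = -17
Want det = 0: 0 + (v - 0) * -17 = 0
  (v - 0) = 0 / -17 = 0
  v = 0 + (0) = 0

Answer: 0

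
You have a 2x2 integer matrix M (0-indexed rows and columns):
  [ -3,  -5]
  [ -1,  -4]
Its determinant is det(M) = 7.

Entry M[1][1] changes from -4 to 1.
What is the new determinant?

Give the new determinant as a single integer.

det is linear in row 1: changing M[1][1] by delta changes det by delta * cofactor(1,1).
Cofactor C_11 = (-1)^(1+1) * minor(1,1) = -3
Entry delta = 1 - -4 = 5
Det delta = 5 * -3 = -15
New det = 7 + -15 = -8

Answer: -8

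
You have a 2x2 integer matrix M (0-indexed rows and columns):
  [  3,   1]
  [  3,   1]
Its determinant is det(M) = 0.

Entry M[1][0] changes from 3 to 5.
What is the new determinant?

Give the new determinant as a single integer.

det is linear in row 1: changing M[1][0] by delta changes det by delta * cofactor(1,0).
Cofactor C_10 = (-1)^(1+0) * minor(1,0) = -1
Entry delta = 5 - 3 = 2
Det delta = 2 * -1 = -2
New det = 0 + -2 = -2

Answer: -2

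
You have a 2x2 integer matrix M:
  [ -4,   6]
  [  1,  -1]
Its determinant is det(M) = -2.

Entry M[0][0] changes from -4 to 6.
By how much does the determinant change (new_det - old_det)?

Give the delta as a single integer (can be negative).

Answer: -10

Derivation:
Cofactor C_00 = -1
Entry delta = 6 - -4 = 10
Det delta = entry_delta * cofactor = 10 * -1 = -10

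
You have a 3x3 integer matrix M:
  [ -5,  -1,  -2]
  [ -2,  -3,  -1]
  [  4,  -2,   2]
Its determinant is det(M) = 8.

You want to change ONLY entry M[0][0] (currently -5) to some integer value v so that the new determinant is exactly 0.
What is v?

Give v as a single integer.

Answer: -4

Derivation:
det is linear in entry M[0][0]: det = old_det + (v - -5) * C_00
Cofactor C_00 = -8
Want det = 0: 8 + (v - -5) * -8 = 0
  (v - -5) = -8 / -8 = 1
  v = -5 + (1) = -4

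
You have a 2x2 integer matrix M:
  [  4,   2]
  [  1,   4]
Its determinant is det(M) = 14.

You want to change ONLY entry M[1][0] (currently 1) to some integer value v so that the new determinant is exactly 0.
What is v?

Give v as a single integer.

Answer: 8

Derivation:
det is linear in entry M[1][0]: det = old_det + (v - 1) * C_10
Cofactor C_10 = -2
Want det = 0: 14 + (v - 1) * -2 = 0
  (v - 1) = -14 / -2 = 7
  v = 1 + (7) = 8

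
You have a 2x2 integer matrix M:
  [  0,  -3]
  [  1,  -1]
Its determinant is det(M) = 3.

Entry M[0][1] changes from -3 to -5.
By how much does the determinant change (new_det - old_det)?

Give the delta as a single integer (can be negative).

Cofactor C_01 = -1
Entry delta = -5 - -3 = -2
Det delta = entry_delta * cofactor = -2 * -1 = 2

Answer: 2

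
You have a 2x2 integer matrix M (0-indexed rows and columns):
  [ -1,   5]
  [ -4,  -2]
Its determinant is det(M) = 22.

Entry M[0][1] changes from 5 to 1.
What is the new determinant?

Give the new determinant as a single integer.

det is linear in row 0: changing M[0][1] by delta changes det by delta * cofactor(0,1).
Cofactor C_01 = (-1)^(0+1) * minor(0,1) = 4
Entry delta = 1 - 5 = -4
Det delta = -4 * 4 = -16
New det = 22 + -16 = 6

Answer: 6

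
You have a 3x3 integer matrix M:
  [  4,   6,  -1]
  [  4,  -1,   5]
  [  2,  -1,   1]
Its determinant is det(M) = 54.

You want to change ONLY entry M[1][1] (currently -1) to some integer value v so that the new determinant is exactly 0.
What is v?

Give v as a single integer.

det is linear in entry M[1][1]: det = old_det + (v - -1) * C_11
Cofactor C_11 = 6
Want det = 0: 54 + (v - -1) * 6 = 0
  (v - -1) = -54 / 6 = -9
  v = -1 + (-9) = -10

Answer: -10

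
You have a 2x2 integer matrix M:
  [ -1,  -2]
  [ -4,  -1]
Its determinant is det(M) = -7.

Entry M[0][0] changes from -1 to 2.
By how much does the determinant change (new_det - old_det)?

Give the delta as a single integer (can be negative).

Answer: -3

Derivation:
Cofactor C_00 = -1
Entry delta = 2 - -1 = 3
Det delta = entry_delta * cofactor = 3 * -1 = -3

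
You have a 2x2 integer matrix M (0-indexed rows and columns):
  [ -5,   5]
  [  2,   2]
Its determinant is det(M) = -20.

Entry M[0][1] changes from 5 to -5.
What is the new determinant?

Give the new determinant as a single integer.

Answer: 0

Derivation:
det is linear in row 0: changing M[0][1] by delta changes det by delta * cofactor(0,1).
Cofactor C_01 = (-1)^(0+1) * minor(0,1) = -2
Entry delta = -5 - 5 = -10
Det delta = -10 * -2 = 20
New det = -20 + 20 = 0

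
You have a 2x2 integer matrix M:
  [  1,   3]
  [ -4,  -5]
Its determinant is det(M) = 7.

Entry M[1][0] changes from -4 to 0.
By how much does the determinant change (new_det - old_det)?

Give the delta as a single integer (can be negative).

Cofactor C_10 = -3
Entry delta = 0 - -4 = 4
Det delta = entry_delta * cofactor = 4 * -3 = -12

Answer: -12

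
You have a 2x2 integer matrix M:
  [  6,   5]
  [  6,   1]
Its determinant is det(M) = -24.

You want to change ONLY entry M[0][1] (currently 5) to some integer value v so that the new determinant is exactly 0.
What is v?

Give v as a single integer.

Answer: 1

Derivation:
det is linear in entry M[0][1]: det = old_det + (v - 5) * C_01
Cofactor C_01 = -6
Want det = 0: -24 + (v - 5) * -6 = 0
  (v - 5) = 24 / -6 = -4
  v = 5 + (-4) = 1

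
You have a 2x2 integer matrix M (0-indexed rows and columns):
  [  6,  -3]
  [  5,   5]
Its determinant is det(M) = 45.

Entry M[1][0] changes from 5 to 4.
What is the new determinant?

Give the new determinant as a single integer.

Answer: 42

Derivation:
det is linear in row 1: changing M[1][0] by delta changes det by delta * cofactor(1,0).
Cofactor C_10 = (-1)^(1+0) * minor(1,0) = 3
Entry delta = 4 - 5 = -1
Det delta = -1 * 3 = -3
New det = 45 + -3 = 42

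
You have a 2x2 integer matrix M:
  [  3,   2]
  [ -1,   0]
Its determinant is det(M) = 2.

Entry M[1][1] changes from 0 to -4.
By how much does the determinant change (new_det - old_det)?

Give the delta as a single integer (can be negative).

Cofactor C_11 = 3
Entry delta = -4 - 0 = -4
Det delta = entry_delta * cofactor = -4 * 3 = -12

Answer: -12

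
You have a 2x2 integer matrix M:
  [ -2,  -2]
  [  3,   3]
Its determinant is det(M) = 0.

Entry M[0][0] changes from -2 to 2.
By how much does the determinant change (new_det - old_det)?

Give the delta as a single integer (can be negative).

Answer: 12

Derivation:
Cofactor C_00 = 3
Entry delta = 2 - -2 = 4
Det delta = entry_delta * cofactor = 4 * 3 = 12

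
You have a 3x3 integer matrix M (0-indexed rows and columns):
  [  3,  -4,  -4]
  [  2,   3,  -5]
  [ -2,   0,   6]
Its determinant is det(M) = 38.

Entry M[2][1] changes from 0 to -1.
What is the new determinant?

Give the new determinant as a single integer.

det is linear in row 2: changing M[2][1] by delta changes det by delta * cofactor(2,1).
Cofactor C_21 = (-1)^(2+1) * minor(2,1) = 7
Entry delta = -1 - 0 = -1
Det delta = -1 * 7 = -7
New det = 38 + -7 = 31

Answer: 31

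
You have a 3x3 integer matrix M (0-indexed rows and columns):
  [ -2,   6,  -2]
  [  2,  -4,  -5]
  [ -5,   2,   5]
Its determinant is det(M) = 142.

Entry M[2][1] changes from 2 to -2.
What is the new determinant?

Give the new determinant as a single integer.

det is linear in row 2: changing M[2][1] by delta changes det by delta * cofactor(2,1).
Cofactor C_21 = (-1)^(2+1) * minor(2,1) = -14
Entry delta = -2 - 2 = -4
Det delta = -4 * -14 = 56
New det = 142 + 56 = 198

Answer: 198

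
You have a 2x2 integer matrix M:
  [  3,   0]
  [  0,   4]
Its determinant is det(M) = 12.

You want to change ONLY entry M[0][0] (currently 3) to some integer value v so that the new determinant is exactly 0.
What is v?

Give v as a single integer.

det is linear in entry M[0][0]: det = old_det + (v - 3) * C_00
Cofactor C_00 = 4
Want det = 0: 12 + (v - 3) * 4 = 0
  (v - 3) = -12 / 4 = -3
  v = 3 + (-3) = 0

Answer: 0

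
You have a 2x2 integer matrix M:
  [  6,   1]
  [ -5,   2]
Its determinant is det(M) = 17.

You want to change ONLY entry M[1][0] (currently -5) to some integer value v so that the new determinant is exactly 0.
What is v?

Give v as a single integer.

det is linear in entry M[1][0]: det = old_det + (v - -5) * C_10
Cofactor C_10 = -1
Want det = 0: 17 + (v - -5) * -1 = 0
  (v - -5) = -17 / -1 = 17
  v = -5 + (17) = 12

Answer: 12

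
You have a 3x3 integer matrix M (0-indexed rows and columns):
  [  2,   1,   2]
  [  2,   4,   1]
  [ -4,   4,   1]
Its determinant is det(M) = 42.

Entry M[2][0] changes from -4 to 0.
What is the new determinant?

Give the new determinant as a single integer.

det is linear in row 2: changing M[2][0] by delta changes det by delta * cofactor(2,0).
Cofactor C_20 = (-1)^(2+0) * minor(2,0) = -7
Entry delta = 0 - -4 = 4
Det delta = 4 * -7 = -28
New det = 42 + -28 = 14

Answer: 14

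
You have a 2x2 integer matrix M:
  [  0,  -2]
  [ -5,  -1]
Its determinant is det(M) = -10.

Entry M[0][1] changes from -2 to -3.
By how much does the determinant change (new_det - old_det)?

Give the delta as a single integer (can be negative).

Cofactor C_01 = 5
Entry delta = -3 - -2 = -1
Det delta = entry_delta * cofactor = -1 * 5 = -5

Answer: -5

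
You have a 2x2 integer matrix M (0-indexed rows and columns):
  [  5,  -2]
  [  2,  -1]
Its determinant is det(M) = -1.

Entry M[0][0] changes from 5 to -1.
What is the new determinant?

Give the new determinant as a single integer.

det is linear in row 0: changing M[0][0] by delta changes det by delta * cofactor(0,0).
Cofactor C_00 = (-1)^(0+0) * minor(0,0) = -1
Entry delta = -1 - 5 = -6
Det delta = -6 * -1 = 6
New det = -1 + 6 = 5

Answer: 5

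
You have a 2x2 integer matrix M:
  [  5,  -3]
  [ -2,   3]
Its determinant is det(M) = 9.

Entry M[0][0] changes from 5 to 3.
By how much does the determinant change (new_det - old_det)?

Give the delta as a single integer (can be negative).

Cofactor C_00 = 3
Entry delta = 3 - 5 = -2
Det delta = entry_delta * cofactor = -2 * 3 = -6

Answer: -6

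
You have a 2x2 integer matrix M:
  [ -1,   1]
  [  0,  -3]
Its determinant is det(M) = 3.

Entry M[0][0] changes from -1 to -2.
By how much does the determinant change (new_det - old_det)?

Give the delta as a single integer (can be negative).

Cofactor C_00 = -3
Entry delta = -2 - -1 = -1
Det delta = entry_delta * cofactor = -1 * -3 = 3

Answer: 3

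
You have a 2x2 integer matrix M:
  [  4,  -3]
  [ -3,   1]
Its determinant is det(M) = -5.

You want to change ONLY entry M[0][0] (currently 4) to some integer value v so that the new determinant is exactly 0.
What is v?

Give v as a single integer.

Answer: 9

Derivation:
det is linear in entry M[0][0]: det = old_det + (v - 4) * C_00
Cofactor C_00 = 1
Want det = 0: -5 + (v - 4) * 1 = 0
  (v - 4) = 5 / 1 = 5
  v = 4 + (5) = 9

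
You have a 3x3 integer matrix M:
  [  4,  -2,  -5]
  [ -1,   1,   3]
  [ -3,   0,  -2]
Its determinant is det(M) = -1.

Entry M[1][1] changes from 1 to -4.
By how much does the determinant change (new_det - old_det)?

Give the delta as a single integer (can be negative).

Answer: 115

Derivation:
Cofactor C_11 = -23
Entry delta = -4 - 1 = -5
Det delta = entry_delta * cofactor = -5 * -23 = 115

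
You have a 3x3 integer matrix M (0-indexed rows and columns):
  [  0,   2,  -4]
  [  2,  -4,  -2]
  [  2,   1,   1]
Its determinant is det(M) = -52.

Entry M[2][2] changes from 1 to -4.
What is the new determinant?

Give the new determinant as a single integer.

det is linear in row 2: changing M[2][2] by delta changes det by delta * cofactor(2,2).
Cofactor C_22 = (-1)^(2+2) * minor(2,2) = -4
Entry delta = -4 - 1 = -5
Det delta = -5 * -4 = 20
New det = -52 + 20 = -32

Answer: -32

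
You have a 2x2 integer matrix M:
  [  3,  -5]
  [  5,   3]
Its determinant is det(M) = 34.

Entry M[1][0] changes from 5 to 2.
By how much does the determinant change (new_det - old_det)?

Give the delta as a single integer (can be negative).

Cofactor C_10 = 5
Entry delta = 2 - 5 = -3
Det delta = entry_delta * cofactor = -3 * 5 = -15

Answer: -15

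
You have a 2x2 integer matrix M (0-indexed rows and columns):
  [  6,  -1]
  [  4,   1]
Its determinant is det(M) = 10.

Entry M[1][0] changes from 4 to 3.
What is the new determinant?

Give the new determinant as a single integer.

det is linear in row 1: changing M[1][0] by delta changes det by delta * cofactor(1,0).
Cofactor C_10 = (-1)^(1+0) * minor(1,0) = 1
Entry delta = 3 - 4 = -1
Det delta = -1 * 1 = -1
New det = 10 + -1 = 9

Answer: 9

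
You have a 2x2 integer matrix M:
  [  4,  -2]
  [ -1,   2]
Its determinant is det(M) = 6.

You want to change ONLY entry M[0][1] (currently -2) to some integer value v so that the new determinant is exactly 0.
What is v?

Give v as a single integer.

det is linear in entry M[0][1]: det = old_det + (v - -2) * C_01
Cofactor C_01 = 1
Want det = 0: 6 + (v - -2) * 1 = 0
  (v - -2) = -6 / 1 = -6
  v = -2 + (-6) = -8

Answer: -8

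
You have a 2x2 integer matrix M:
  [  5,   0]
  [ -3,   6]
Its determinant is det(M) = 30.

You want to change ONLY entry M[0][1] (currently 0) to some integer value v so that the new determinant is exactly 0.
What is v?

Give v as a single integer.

Answer: -10

Derivation:
det is linear in entry M[0][1]: det = old_det + (v - 0) * C_01
Cofactor C_01 = 3
Want det = 0: 30 + (v - 0) * 3 = 0
  (v - 0) = -30 / 3 = -10
  v = 0 + (-10) = -10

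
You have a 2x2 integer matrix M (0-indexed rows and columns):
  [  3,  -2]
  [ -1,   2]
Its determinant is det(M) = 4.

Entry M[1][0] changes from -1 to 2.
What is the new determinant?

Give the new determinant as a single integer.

Answer: 10

Derivation:
det is linear in row 1: changing M[1][0] by delta changes det by delta * cofactor(1,0).
Cofactor C_10 = (-1)^(1+0) * minor(1,0) = 2
Entry delta = 2 - -1 = 3
Det delta = 3 * 2 = 6
New det = 4 + 6 = 10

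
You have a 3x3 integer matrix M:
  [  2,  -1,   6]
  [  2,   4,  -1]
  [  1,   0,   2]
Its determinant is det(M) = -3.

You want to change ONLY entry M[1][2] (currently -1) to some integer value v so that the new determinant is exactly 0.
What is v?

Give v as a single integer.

Answer: -4

Derivation:
det is linear in entry M[1][2]: det = old_det + (v - -1) * C_12
Cofactor C_12 = -1
Want det = 0: -3 + (v - -1) * -1 = 0
  (v - -1) = 3 / -1 = -3
  v = -1 + (-3) = -4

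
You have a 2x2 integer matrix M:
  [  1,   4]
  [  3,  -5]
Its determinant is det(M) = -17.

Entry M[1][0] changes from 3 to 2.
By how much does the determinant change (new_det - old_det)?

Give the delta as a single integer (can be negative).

Answer: 4

Derivation:
Cofactor C_10 = -4
Entry delta = 2 - 3 = -1
Det delta = entry_delta * cofactor = -1 * -4 = 4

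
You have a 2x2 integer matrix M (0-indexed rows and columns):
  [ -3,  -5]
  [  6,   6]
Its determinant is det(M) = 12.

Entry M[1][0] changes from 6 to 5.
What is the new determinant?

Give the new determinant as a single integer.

Answer: 7

Derivation:
det is linear in row 1: changing M[1][0] by delta changes det by delta * cofactor(1,0).
Cofactor C_10 = (-1)^(1+0) * minor(1,0) = 5
Entry delta = 5 - 6 = -1
Det delta = -1 * 5 = -5
New det = 12 + -5 = 7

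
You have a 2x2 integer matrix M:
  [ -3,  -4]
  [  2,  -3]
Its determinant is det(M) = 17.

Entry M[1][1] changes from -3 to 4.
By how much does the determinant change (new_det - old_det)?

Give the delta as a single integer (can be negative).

Cofactor C_11 = -3
Entry delta = 4 - -3 = 7
Det delta = entry_delta * cofactor = 7 * -3 = -21

Answer: -21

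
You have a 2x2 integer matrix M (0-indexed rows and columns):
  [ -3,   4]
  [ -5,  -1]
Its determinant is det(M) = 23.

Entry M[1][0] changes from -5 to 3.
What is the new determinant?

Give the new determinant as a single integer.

det is linear in row 1: changing M[1][0] by delta changes det by delta * cofactor(1,0).
Cofactor C_10 = (-1)^(1+0) * minor(1,0) = -4
Entry delta = 3 - -5 = 8
Det delta = 8 * -4 = -32
New det = 23 + -32 = -9

Answer: -9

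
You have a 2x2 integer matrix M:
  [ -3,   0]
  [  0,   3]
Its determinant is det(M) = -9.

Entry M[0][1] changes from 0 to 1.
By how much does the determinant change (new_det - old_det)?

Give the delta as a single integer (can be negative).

Answer: 0

Derivation:
Cofactor C_01 = 0
Entry delta = 1 - 0 = 1
Det delta = entry_delta * cofactor = 1 * 0 = 0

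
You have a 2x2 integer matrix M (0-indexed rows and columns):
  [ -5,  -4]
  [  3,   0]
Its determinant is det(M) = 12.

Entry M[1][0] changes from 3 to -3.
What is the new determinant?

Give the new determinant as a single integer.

Answer: -12

Derivation:
det is linear in row 1: changing M[1][0] by delta changes det by delta * cofactor(1,0).
Cofactor C_10 = (-1)^(1+0) * minor(1,0) = 4
Entry delta = -3 - 3 = -6
Det delta = -6 * 4 = -24
New det = 12 + -24 = -12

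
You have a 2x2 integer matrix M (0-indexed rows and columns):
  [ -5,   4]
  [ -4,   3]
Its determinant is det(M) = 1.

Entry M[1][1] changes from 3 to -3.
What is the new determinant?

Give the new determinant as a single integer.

det is linear in row 1: changing M[1][1] by delta changes det by delta * cofactor(1,1).
Cofactor C_11 = (-1)^(1+1) * minor(1,1) = -5
Entry delta = -3 - 3 = -6
Det delta = -6 * -5 = 30
New det = 1 + 30 = 31

Answer: 31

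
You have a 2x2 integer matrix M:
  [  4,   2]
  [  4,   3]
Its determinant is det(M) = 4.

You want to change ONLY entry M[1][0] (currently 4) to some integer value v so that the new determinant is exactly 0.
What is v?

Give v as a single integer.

Answer: 6

Derivation:
det is linear in entry M[1][0]: det = old_det + (v - 4) * C_10
Cofactor C_10 = -2
Want det = 0: 4 + (v - 4) * -2 = 0
  (v - 4) = -4 / -2 = 2
  v = 4 + (2) = 6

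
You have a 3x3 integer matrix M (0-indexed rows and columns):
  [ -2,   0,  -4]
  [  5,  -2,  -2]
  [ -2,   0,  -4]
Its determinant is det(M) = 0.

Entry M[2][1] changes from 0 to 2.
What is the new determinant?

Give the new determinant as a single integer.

det is linear in row 2: changing M[2][1] by delta changes det by delta * cofactor(2,1).
Cofactor C_21 = (-1)^(2+1) * minor(2,1) = -24
Entry delta = 2 - 0 = 2
Det delta = 2 * -24 = -48
New det = 0 + -48 = -48

Answer: -48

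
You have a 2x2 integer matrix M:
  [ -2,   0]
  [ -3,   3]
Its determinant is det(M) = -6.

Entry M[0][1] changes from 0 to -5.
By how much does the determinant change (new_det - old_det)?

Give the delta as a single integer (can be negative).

Cofactor C_01 = 3
Entry delta = -5 - 0 = -5
Det delta = entry_delta * cofactor = -5 * 3 = -15

Answer: -15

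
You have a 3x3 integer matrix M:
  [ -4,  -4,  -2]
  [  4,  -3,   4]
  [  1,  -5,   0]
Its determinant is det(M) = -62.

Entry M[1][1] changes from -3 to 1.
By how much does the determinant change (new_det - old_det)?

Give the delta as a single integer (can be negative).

Cofactor C_11 = 2
Entry delta = 1 - -3 = 4
Det delta = entry_delta * cofactor = 4 * 2 = 8

Answer: 8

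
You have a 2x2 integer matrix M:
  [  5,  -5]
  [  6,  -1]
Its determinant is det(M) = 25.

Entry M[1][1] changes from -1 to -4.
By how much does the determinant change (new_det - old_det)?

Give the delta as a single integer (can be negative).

Cofactor C_11 = 5
Entry delta = -4 - -1 = -3
Det delta = entry_delta * cofactor = -3 * 5 = -15

Answer: -15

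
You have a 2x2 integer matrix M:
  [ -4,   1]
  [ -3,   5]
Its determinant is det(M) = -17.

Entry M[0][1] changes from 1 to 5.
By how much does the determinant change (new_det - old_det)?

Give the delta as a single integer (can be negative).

Answer: 12

Derivation:
Cofactor C_01 = 3
Entry delta = 5 - 1 = 4
Det delta = entry_delta * cofactor = 4 * 3 = 12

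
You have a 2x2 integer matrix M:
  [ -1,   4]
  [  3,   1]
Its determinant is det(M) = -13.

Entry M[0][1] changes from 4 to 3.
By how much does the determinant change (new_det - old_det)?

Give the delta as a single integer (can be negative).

Cofactor C_01 = -3
Entry delta = 3 - 4 = -1
Det delta = entry_delta * cofactor = -1 * -3 = 3

Answer: 3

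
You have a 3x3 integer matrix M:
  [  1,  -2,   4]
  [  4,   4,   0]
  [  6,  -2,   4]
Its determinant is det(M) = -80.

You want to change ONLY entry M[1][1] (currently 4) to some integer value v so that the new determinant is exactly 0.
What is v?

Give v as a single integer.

Answer: 0

Derivation:
det is linear in entry M[1][1]: det = old_det + (v - 4) * C_11
Cofactor C_11 = -20
Want det = 0: -80 + (v - 4) * -20 = 0
  (v - 4) = 80 / -20 = -4
  v = 4 + (-4) = 0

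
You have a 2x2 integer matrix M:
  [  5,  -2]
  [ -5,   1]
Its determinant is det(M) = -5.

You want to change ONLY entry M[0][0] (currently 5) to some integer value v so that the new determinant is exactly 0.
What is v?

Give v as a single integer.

Answer: 10

Derivation:
det is linear in entry M[0][0]: det = old_det + (v - 5) * C_00
Cofactor C_00 = 1
Want det = 0: -5 + (v - 5) * 1 = 0
  (v - 5) = 5 / 1 = 5
  v = 5 + (5) = 10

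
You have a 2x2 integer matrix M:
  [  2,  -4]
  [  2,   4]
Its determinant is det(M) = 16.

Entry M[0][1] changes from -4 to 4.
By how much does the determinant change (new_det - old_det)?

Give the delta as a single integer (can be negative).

Cofactor C_01 = -2
Entry delta = 4 - -4 = 8
Det delta = entry_delta * cofactor = 8 * -2 = -16

Answer: -16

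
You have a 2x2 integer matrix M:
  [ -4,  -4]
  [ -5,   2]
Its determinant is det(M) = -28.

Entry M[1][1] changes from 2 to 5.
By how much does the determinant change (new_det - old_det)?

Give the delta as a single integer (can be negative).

Answer: -12

Derivation:
Cofactor C_11 = -4
Entry delta = 5 - 2 = 3
Det delta = entry_delta * cofactor = 3 * -4 = -12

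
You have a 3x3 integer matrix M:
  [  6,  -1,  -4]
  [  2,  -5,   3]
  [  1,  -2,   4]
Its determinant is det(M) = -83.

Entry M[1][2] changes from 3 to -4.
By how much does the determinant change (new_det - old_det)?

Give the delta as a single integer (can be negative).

Answer: -77

Derivation:
Cofactor C_12 = 11
Entry delta = -4 - 3 = -7
Det delta = entry_delta * cofactor = -7 * 11 = -77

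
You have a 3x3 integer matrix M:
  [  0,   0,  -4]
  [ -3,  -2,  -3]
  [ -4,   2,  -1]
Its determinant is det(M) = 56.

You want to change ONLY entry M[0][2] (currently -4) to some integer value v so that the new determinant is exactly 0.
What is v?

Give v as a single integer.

Answer: 0

Derivation:
det is linear in entry M[0][2]: det = old_det + (v - -4) * C_02
Cofactor C_02 = -14
Want det = 0: 56 + (v - -4) * -14 = 0
  (v - -4) = -56 / -14 = 4
  v = -4 + (4) = 0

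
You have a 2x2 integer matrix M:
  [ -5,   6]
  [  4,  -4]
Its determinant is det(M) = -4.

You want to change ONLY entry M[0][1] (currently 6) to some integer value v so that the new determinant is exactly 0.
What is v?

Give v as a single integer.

Answer: 5

Derivation:
det is linear in entry M[0][1]: det = old_det + (v - 6) * C_01
Cofactor C_01 = -4
Want det = 0: -4 + (v - 6) * -4 = 0
  (v - 6) = 4 / -4 = -1
  v = 6 + (-1) = 5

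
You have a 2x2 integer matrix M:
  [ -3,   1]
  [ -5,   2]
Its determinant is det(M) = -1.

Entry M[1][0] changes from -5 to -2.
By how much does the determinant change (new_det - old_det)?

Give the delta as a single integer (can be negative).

Cofactor C_10 = -1
Entry delta = -2 - -5 = 3
Det delta = entry_delta * cofactor = 3 * -1 = -3

Answer: -3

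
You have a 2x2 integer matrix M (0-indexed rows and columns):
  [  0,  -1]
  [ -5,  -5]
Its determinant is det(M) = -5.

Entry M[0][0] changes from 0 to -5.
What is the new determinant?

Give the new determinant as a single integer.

Answer: 20

Derivation:
det is linear in row 0: changing M[0][0] by delta changes det by delta * cofactor(0,0).
Cofactor C_00 = (-1)^(0+0) * minor(0,0) = -5
Entry delta = -5 - 0 = -5
Det delta = -5 * -5 = 25
New det = -5 + 25 = 20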